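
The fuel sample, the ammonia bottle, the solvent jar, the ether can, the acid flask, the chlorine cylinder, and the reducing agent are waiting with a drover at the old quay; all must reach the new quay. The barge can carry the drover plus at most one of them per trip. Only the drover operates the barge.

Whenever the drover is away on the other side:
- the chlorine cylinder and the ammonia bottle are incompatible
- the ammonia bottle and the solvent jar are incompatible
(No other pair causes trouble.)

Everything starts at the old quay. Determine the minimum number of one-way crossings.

Counting alone: the drover can take at most 1 across per trip to the new quay, so moving all 7 needs at least 7 loaded trips out, with a return between consecutive ones — at least 13 crossings.
The safety rule pushes this higher. Following every safe sequence of crossings, the most of the 7 that can be at the new quay as the barge arrives there on crossing 13 is 6 — never all 7.
So no plan with fewer than 15 crossings exists, and this one achieves 15:
1. Drover goes to the new quay with the ammonia bottle.
2. Drover goes back to the old quay alone.
3. Drover goes to the new quay with the fuel sample.
4. Drover goes back to the old quay alone.
5. Drover goes to the new quay with the solvent jar.
6. Drover goes back to the old quay with the ammonia bottle.
7. Drover goes to the new quay with the chlorine cylinder.
8. Drover goes back to the old quay alone.
9. Drover goes to the new quay with the ether can.
10. Drover goes back to the old quay alone.
11. Drover goes to the new quay with the acid flask.
12. Drover goes back to the old quay alone.
13. Drover goes to the new quay with the reducing agent.
14. Drover goes back to the old quay alone.
15. Drover goes to the new quay with the ammonia bottle.

15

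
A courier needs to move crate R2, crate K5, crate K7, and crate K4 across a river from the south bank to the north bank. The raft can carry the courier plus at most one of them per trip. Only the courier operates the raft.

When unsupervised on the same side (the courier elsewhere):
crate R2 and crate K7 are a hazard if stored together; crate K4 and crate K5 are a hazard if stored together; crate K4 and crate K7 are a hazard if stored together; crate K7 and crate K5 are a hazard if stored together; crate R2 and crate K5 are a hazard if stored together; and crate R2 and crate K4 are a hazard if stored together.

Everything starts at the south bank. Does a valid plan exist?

No

Whatever the first load, the items left behind include a forbidden pair without the courier. No opening move is safe, so no plan exists.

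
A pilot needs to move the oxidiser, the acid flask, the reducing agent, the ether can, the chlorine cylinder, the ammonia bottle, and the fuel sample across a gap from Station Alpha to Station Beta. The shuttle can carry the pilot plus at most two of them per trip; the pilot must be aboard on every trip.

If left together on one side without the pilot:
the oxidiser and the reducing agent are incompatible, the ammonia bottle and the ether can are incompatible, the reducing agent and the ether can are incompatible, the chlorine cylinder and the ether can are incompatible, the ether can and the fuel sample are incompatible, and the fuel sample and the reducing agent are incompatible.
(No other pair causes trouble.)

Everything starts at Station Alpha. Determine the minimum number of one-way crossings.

11

Counting alone: the pilot can take at most 2 across per trip to Station Beta, so moving all 7 needs at least 4 loaded trips out, with a return between consecutive ones — at least 7 crossings.
The safety rule pushes this higher. Following every safe sequence of crossings, the most of the 7 that can be at Station Beta as the shuttle arrives there on crossings 7, 9 is 5, 6 respectively — never all 7.
So no plan with fewer than 11 crossings exists, and this one achieves 11:
1. Pilot goes to Station Beta with the ether can and the reducing agent.  [Station Alpha: the acid flask, the ammonia bottle, the chlorine cylinder, the fuel sample, the oxidiser | Station Beta: the ether can, the reducing agent]
2. Pilot goes back to Station Alpha with the reducing agent.  [Station Alpha: the acid flask, the ammonia bottle, the chlorine cylinder, the fuel sample, the oxidiser, the reducing agent | Station Beta: the ether can]
3. Pilot goes to Station Beta with the oxidiser and the reducing agent.  [Station Alpha: the acid flask, the ammonia bottle, the chlorine cylinder, the fuel sample | Station Beta: the ether can, the oxidiser, the reducing agent]
4. Pilot goes back to Station Alpha with the reducing agent.  [Station Alpha: the acid flask, the ammonia bottle, the chlorine cylinder, the fuel sample, the reducing agent | Station Beta: the ether can, the oxidiser]
5. Pilot goes to Station Beta with the acid flask and the reducing agent.  [Station Alpha: the ammonia bottle, the chlorine cylinder, the fuel sample | Station Beta: the acid flask, the ether can, the oxidiser, the reducing agent]
6. Pilot goes back to Station Alpha with the reducing agent.  [Station Alpha: the ammonia bottle, the chlorine cylinder, the fuel sample, the reducing agent | Station Beta: the acid flask, the ether can, the oxidiser]
7. Pilot goes to Station Beta with the chlorine cylinder and the fuel sample.  [Station Alpha: the ammonia bottle, the reducing agent | Station Beta: the acid flask, the chlorine cylinder, the ether can, the fuel sample, the oxidiser]
8. Pilot goes back to Station Alpha with the ether can.  [Station Alpha: the ammonia bottle, the ether can, the reducing agent | Station Beta: the acid flask, the chlorine cylinder, the fuel sample, the oxidiser]
9. Pilot goes to Station Beta with the ammonia bottle and the reducing agent.  [Station Alpha: the ether can | Station Beta: the acid flask, the ammonia bottle, the chlorine cylinder, the fuel sample, the oxidiser, the reducing agent]
10. Pilot goes back to Station Alpha with the reducing agent.  [Station Alpha: the ether can, the reducing agent | Station Beta: the acid flask, the ammonia bottle, the chlorine cylinder, the fuel sample, the oxidiser]
11. Pilot goes to Station Beta with the ether can and the reducing agent.  [Station Alpha: — | Station Beta: the acid flask, the ammonia bottle, the chlorine cylinder, the ether can, the fuel sample, the oxidiser, the reducing agent]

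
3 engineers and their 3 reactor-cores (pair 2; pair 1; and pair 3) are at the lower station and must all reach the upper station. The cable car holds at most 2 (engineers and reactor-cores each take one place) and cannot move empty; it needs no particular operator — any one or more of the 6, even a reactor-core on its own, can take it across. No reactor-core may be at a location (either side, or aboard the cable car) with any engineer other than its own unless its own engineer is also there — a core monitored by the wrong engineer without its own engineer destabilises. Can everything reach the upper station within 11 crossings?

Yes — this plan uses 11 crossings (≤ 11):
1. engineer 2 and reactor-core 2 cross → the upper station.
2. engineer 2 crosses ← the lower station.
3. reactor-core 1 and reactor-core 3 cross → the upper station.
4. reactor-core 2 crosses ← the lower station.
5. engineer 1 and engineer 3 cross → the upper station.
6. engineer 1 and reactor-core 1 cross ← the lower station.
7. engineer 1 and engineer 2 cross → the upper station.
8. reactor-core 3 crosses ← the lower station.
9. reactor-core 1 and reactor-core 2 cross → the upper station.
10. engineer 3 crosses ← the lower station.
11. engineer 3 and reactor-core 3 cross → the upper station.

Yes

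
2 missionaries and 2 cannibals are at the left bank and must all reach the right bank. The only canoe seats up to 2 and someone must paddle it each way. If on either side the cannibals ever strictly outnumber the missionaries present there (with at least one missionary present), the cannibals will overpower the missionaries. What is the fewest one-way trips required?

5

Counting alone: each trip to the right bank takes at most 2 across and each return brings at least 1 back, so after t trips out (and t−1 returns) at most 2t − (t−1) of the 4 are across; that first reaches 4 at t = 3, so at least 5 crossings are needed.
The plan below uses exactly 5 crossings, so it is optimal:
1. 2 cannibals → the right bank.  (the left bank: 2M 0C; the right bank: 0M 2C)
2. 1 cannibal ← the left bank.  (the left bank: 2M 1C; the right bank: 0M 1C)
3. 2 missionaries → the right bank.  (the left bank: 0M 1C; the right bank: 2M 1C)
4. 1 cannibal ← the left bank.  (the left bank: 0M 2C; the right bank: 2M 0C)
5. 2 cannibals → the right bank.  (the left bank: 0M 0C; the right bank: 2M 2C)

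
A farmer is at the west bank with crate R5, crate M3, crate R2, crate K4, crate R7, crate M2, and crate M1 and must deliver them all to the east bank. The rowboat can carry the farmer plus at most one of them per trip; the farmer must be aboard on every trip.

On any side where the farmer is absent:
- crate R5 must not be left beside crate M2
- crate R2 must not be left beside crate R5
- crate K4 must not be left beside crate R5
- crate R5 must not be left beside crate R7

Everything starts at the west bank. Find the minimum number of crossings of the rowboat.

impossible

Following every safe sequence of crossings from the start, the most of the 7 that can be at the east bank as the rowboat arrives there on crossings 1, 3, 5, 7 is 1, 2, 3, 4 respectively; the best ever achieved is 4 of 7.
From crossing 9 on, no configuration arises that was not already reachable earlier: only 44 distinct safe configurations (who is on which side, and where the rowboat is) can ever be reached, none of them has everyone across, and every continuation just revisits them. So no valid plan exists.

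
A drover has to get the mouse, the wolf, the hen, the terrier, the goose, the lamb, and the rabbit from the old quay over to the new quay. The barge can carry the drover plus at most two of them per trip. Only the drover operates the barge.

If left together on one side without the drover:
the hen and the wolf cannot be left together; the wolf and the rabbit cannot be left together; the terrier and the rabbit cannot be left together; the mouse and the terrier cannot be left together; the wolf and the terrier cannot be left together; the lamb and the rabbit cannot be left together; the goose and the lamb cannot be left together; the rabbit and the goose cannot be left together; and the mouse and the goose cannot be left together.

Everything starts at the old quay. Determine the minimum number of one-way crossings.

Whatever the first load, the items left behind include a forbidden pair without the drover. No opening move is safe, so no plan exists.

impossible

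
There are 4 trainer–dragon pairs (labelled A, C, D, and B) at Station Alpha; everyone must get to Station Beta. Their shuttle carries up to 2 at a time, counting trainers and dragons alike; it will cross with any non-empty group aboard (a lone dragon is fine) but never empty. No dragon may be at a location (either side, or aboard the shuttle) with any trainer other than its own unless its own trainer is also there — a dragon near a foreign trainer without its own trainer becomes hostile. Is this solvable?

Following every safe sequence of crossings from the start, the most of the 8 that can be at Station Beta as the shuttle arrives there on crossings 1, 3, 5 is 2, 3, 4 respectively; the best ever achieved is 4 of 8.
From crossing 7 on, no configuration arises that was not already reachable earlier: only 44 distinct safe configurations (who is on which side, and where the shuttle is) can ever be reached, none of them has everyone across, and every continuation just revisits them. So no valid plan exists.

No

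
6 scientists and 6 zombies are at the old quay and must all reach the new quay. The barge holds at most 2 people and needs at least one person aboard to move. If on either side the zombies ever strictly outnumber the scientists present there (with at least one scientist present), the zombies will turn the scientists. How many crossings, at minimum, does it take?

Following every safe sequence of crossings from the start, the most of the 12 that can be at the new quay as the barge arrives there on crossings 1, 3, 5, 7, 9 is 2, 3, 4, 5, 6 respectively; the best ever achieved is 6 of 12.
From crossing 11 on, no configuration arises that was not already reachable earlier: only 15 distinct safe configurations (who is on which side, and where the barge is) can ever be reached, none of them has everyone across, and every continuation just revisits them. They are: 0 scientists + 0 zombies across (barge back at the start); 0 scientists + 1 zombie across (barge there); 0 scientists + 1 zombie across (barge back at the start); 0 scientists + 2 zombies across (barge there); 0 scientists + 2 zombies across (barge back at the start); 0 scientists + 3 zombies across (barge there); 0 scientists + 3 zombies across (barge back at the start); 0 scientists + 4 zombies across (barge there); 0 scientists + 4 zombies across (barge back at the start); 0 scientists + 5 zombies across (barge there); 0 scientists + 5 zombies across (barge back at the start); 0 scientists + 6 zombies across (barge there); 1 scientist + 1 zombie across (barge there); 1 scientist + 1 zombie across (barge back at the start); 2 scientists + 2 zombies across (barge there). So no valid plan exists.

impossible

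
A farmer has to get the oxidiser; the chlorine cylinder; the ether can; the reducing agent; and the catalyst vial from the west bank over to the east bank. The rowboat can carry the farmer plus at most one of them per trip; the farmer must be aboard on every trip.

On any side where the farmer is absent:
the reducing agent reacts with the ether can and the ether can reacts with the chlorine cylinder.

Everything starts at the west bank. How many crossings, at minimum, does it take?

Counting alone: the farmer can take at most 1 across per trip to the east bank, so moving all 5 needs at least 5 loaded trips out, with a return between consecutive ones — at least 9 crossings.
The safety rule pushes this higher. Following every safe sequence of crossings, the most of the 5 that can be at the east bank as the rowboat arrives there on crossing 9 is 4 — never all 5.
So no plan with fewer than 11 crossings exists, and this one achieves 11:
1. Farmer goes to the east bank with the ether can.  [the west bank: the catalyst vial, the chlorine cylinder, the oxidiser, the reducing agent | the east bank: the ether can]
2. Farmer goes back to the west bank alone.  [the west bank: the catalyst vial, the chlorine cylinder, the oxidiser, the reducing agent | the east bank: the ether can]
3. Farmer goes to the east bank with the oxidiser.  [the west bank: the catalyst vial, the chlorine cylinder, the reducing agent | the east bank: the ether can, the oxidiser]
4. Farmer goes back to the west bank alone.  [the west bank: the catalyst vial, the chlorine cylinder, the reducing agent | the east bank: the ether can, the oxidiser]
5. Farmer goes to the east bank with the chlorine cylinder.  [the west bank: the catalyst vial, the reducing agent | the east bank: the chlorine cylinder, the ether can, the oxidiser]
6. Farmer goes back to the west bank with the ether can.  [the west bank: the catalyst vial, the ether can, the reducing agent | the east bank: the chlorine cylinder, the oxidiser]
7. Farmer goes to the east bank with the reducing agent.  [the west bank: the catalyst vial, the ether can | the east bank: the chlorine cylinder, the oxidiser, the reducing agent]
8. Farmer goes back to the west bank alone.  [the west bank: the catalyst vial, the ether can | the east bank: the chlorine cylinder, the oxidiser, the reducing agent]
9. Farmer goes to the east bank with the catalyst vial.  [the west bank: the ether can | the east bank: the catalyst vial, the chlorine cylinder, the oxidiser, the reducing agent]
10. Farmer goes back to the west bank alone.  [the west bank: the ether can | the east bank: the catalyst vial, the chlorine cylinder, the oxidiser, the reducing agent]
11. Farmer goes to the east bank with the ether can.  [the west bank: — | the east bank: the catalyst vial, the chlorine cylinder, the ether can, the oxidiser, the reducing agent]

11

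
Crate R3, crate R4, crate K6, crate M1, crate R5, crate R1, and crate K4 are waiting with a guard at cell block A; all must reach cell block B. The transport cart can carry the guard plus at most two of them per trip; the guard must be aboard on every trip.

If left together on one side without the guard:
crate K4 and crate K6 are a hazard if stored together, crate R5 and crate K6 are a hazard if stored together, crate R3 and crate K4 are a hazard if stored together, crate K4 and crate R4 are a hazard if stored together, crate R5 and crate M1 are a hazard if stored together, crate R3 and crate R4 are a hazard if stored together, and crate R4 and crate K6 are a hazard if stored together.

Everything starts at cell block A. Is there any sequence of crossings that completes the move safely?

Whatever the first load, the items left behind include a forbidden pair without the guard. No opening move is safe, so no plan exists.

No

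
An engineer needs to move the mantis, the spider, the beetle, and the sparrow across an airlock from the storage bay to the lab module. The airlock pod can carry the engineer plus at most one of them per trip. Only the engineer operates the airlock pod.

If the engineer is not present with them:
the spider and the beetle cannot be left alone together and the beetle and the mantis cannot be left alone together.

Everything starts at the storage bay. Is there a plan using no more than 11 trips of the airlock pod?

Yes

Yes — this plan uses 9 crossings (≤ 11):
1. Engineer goes to the lab module with the beetle.
2. Engineer goes back to the storage bay alone.
3. Engineer goes to the lab module with the mantis.
4. Engineer goes back to the storage bay with the beetle.
5. Engineer goes to the lab module with the spider.
6. Engineer goes back to the storage bay alone.
7. Engineer goes to the lab module with the sparrow.
8. Engineer goes back to the storage bay alone.
9. Engineer goes to the lab module with the beetle.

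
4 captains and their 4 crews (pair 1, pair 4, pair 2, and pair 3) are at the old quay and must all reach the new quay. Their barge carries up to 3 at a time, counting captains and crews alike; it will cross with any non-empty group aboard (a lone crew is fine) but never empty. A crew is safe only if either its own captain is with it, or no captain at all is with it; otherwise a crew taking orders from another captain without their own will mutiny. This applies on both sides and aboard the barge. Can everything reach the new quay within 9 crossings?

Yes

Yes — this plan uses 9 crossings (≤ 9):
1. captain 1 and crew 1 cross → the new quay.
2. captain 1 crosses ← the old quay.
3. captain 1, captain 4, and crew 4 cross → the new quay.
4. captain 1 and crew 1 cross ← the old quay.
5. captain 1, captain 2, and captain 3 cross → the new quay.
6. crew 4 crosses ← the old quay.
7. crew 1 and crew 4 cross → the new quay.
8. crew 1 crosses ← the old quay.
9. crew 1, crew 2, and crew 3 cross → the new quay.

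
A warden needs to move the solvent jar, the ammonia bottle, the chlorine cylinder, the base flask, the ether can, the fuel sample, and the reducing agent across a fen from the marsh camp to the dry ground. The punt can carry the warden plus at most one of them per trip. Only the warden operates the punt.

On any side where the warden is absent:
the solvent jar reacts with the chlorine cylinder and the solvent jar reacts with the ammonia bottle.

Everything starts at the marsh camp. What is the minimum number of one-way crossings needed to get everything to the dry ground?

Counting alone: the warden can take at most 1 across per trip to the dry ground, so moving all 7 needs at least 7 loaded trips out, with a return between consecutive ones — at least 13 crossings.
The safety rule pushes this higher. Following every safe sequence of crossings, the most of the 7 that can be at the dry ground as the punt arrives there on crossing 13 is 6 — never all 7.
So no plan with fewer than 15 crossings exists, and this one achieves 15:
1. Warden goes to the dry ground with the solvent jar.  [the marsh camp: the ammonia bottle, the base flask, the chlorine cylinder, the ether can, the fuel sample, the reducing agent | the dry ground: the solvent jar]
2. Warden goes back to the marsh camp alone.  [the marsh camp: the ammonia bottle, the base flask, the chlorine cylinder, the ether can, the fuel sample, the reducing agent | the dry ground: the solvent jar]
3. Warden goes to the dry ground with the ammonia bottle.  [the marsh camp: the base flask, the chlorine cylinder, the ether can, the fuel sample, the reducing agent | the dry ground: the ammonia bottle, the solvent jar]
4. Warden goes back to the marsh camp with the solvent jar.  [the marsh camp: the base flask, the chlorine cylinder, the ether can, the fuel sample, the reducing agent, the solvent jar | the dry ground: the ammonia bottle]
5. Warden goes to the dry ground with the chlorine cylinder.  [the marsh camp: the base flask, the ether can, the fuel sample, the reducing agent, the solvent jar | the dry ground: the ammonia bottle, the chlorine cylinder]
6. Warden goes back to the marsh camp alone.  [the marsh camp: the base flask, the ether can, the fuel sample, the reducing agent, the solvent jar | the dry ground: the ammonia bottle, the chlorine cylinder]
7. Warden goes to the dry ground with the base flask.  [the marsh camp: the ether can, the fuel sample, the reducing agent, the solvent jar | the dry ground: the ammonia bottle, the base flask, the chlorine cylinder]
8. Warden goes back to the marsh camp alone.  [the marsh camp: the ether can, the fuel sample, the reducing agent, the solvent jar | the dry ground: the ammonia bottle, the base flask, the chlorine cylinder]
9. Warden goes to the dry ground with the ether can.  [the marsh camp: the fuel sample, the reducing agent, the solvent jar | the dry ground: the ammonia bottle, the base flask, the chlorine cylinder, the ether can]
10. Warden goes back to the marsh camp alone.  [the marsh camp: the fuel sample, the reducing agent, the solvent jar | the dry ground: the ammonia bottle, the base flask, the chlorine cylinder, the ether can]
11. Warden goes to the dry ground with the fuel sample.  [the marsh camp: the reducing agent, the solvent jar | the dry ground: the ammonia bottle, the base flask, the chlorine cylinder, the ether can, the fuel sample]
12. Warden goes back to the marsh camp alone.  [the marsh camp: the reducing agent, the solvent jar | the dry ground: the ammonia bottle, the base flask, the chlorine cylinder, the ether can, the fuel sample]
13. Warden goes to the dry ground with the reducing agent.  [the marsh camp: the solvent jar | the dry ground: the ammonia bottle, the base flask, the chlorine cylinder, the ether can, the fuel sample, the reducing agent]
14. Warden goes back to the marsh camp alone.  [the marsh camp: the solvent jar | the dry ground: the ammonia bottle, the base flask, the chlorine cylinder, the ether can, the fuel sample, the reducing agent]
15. Warden goes to the dry ground with the solvent jar.  [the marsh camp: — | the dry ground: the ammonia bottle, the base flask, the chlorine cylinder, the ether can, the fuel sample, the reducing agent, the solvent jar]

15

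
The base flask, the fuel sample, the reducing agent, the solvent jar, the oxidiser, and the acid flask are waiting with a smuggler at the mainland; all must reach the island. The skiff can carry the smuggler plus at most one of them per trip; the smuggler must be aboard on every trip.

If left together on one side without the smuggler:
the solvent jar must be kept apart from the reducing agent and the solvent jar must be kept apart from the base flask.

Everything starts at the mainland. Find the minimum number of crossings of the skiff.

13

Counting alone: the smuggler can take at most 1 across per trip to the island, so moving all 6 needs at least 6 loaded trips out, with a return between consecutive ones — at least 11 crossings.
The safety rule pushes this higher. Following every safe sequence of crossings, the most of the 6 that can be at the island as the skiff arrives there on crossing 11 is 5 — never all 6.
So no plan with fewer than 13 crossings exists, and this one achieves 13:
1. Smuggler goes to the island with the solvent jar.
2. Smuggler goes back to the mainland alone.
3. Smuggler goes to the island with the base flask.
4. Smuggler goes back to the mainland with the solvent jar.
5. Smuggler goes to the island with the reducing agent.
6. Smuggler goes back to the mainland alone.
7. Smuggler goes to the island with the fuel sample.
8. Smuggler goes back to the mainland alone.
9. Smuggler goes to the island with the oxidiser.
10. Smuggler goes back to the mainland alone.
11. Smuggler goes to the island with the acid flask.
12. Smuggler goes back to the mainland alone.
13. Smuggler goes to the island with the solvent jar.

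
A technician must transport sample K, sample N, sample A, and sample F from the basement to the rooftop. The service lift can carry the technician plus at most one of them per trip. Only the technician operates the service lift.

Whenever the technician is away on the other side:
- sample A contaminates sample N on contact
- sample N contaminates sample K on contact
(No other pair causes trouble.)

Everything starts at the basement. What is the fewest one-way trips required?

Counting alone: the technician can take at most 1 across per trip to the rooftop, so moving all 4 needs at least 4 loaded trips out, with a return between consecutive ones — at least 7 crossings.
The safety rule pushes this higher. Following every safe sequence of crossings, the most of the 4 that can be at the rooftop as the service lift arrives there on crossing 7 is 3 — never all 4.
So no plan with fewer than 9 crossings exists, and this one achieves 9:
1. Technician goes to the rooftop with sample N.  [the basement: sample A, sample F, sample K | the rooftop: sample N]
2. Technician goes back to the basement alone.  [the basement: sample A, sample F, sample K | the rooftop: sample N]
3. Technician goes to the rooftop with sample K.  [the basement: sample A, sample F | the rooftop: sample K, sample N]
4. Technician goes back to the basement with sample N.  [the basement: sample A, sample F, sample N | the rooftop: sample K]
5. Technician goes to the rooftop with sample A.  [the basement: sample F, sample N | the rooftop: sample A, sample K]
6. Technician goes back to the basement alone.  [the basement: sample F, sample N | the rooftop: sample A, sample K]
7. Technician goes to the rooftop with sample F.  [the basement: sample N | the rooftop: sample A, sample F, sample K]
8. Technician goes back to the basement alone.  [the basement: sample N | the rooftop: sample A, sample F, sample K]
9. Technician goes to the rooftop with sample N.  [the basement: — | the rooftop: sample A, sample F, sample K, sample N]

9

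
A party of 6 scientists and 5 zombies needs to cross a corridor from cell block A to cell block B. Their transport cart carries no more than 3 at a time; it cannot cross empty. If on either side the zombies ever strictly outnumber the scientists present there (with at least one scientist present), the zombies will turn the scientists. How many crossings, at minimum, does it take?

9

Counting alone: each trip to cell block B takes at most 3 across and each return brings at least 1 back, so after t trips out (and t−1 returns) at most 3t − (t−1) of the 11 are across; that first reaches 11 at t = 5, so at least 9 crossings are needed.
The plan below uses exactly 9 crossings, so it is optimal:
1. 3 zombies → cell block B.  (cell block A: 6S 2Z; cell block B: 0S 3Z)
2. 1 zombie ← cell block A.  (cell block A: 6S 3Z; cell block B: 0S 2Z)
3. 3 scientists → cell block B.  (cell block A: 3S 3Z; cell block B: 3S 2Z)
4. 1 scientist ← cell block A.  (cell block A: 4S 3Z; cell block B: 2S 2Z)
5. 2 scientists and 1 zombie → cell block B.  (cell block A: 2S 2Z; cell block B: 4S 3Z)
6. 1 scientist ← cell block A.  (cell block A: 3S 2Z; cell block B: 3S 3Z)
7. 2 scientists and 1 zombie → cell block B.  (cell block A: 1S 1Z; cell block B: 5S 4Z)
8. 1 scientist ← cell block A.  (cell block A: 2S 1Z; cell block B: 4S 4Z)
9. 2 scientists and 1 zombie → cell block B.  (cell block A: 0S 0Z; cell block B: 6S 5Z)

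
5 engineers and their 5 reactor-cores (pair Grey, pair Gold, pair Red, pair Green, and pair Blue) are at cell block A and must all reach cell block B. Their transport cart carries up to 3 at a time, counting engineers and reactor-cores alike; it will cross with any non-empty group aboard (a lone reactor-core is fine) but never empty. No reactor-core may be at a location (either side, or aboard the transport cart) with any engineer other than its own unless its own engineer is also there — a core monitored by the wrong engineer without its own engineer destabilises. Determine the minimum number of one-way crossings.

11

Counting alone: each trip to cell block B takes at most 3 across and each return brings at least 1 back, so after t trips out (and t−1 returns) at most 3t − (t−1) of the 10 are across; that first reaches 10 at t = 5, so at least 9 crossings are needed.
The safety rule pushes this higher. Following every safe sequence of crossings, the most of the 10 that can be at cell block B as the transport cart arrives there on crossing 9 is 9 — never all 10.
So no plan with fewer than 11 crossings exists, and this one achieves 11:
1. engineer Grey and reactor-core Grey cross → cell block B.
2. engineer Grey crosses ← cell block A.
3. reactor-core Gold, reactor-core Green, and reactor-core Red cross → cell block B.
4. reactor-core Grey crosses ← cell block A.
5. engineer Gold, engineer Green, and engineer Red cross → cell block B.
6. engineer Gold and reactor-core Gold cross ← cell block A.
7. engineer Blue, engineer Gold, and engineer Grey cross → cell block B.
8. reactor-core Red crosses ← cell block A.
9. reactor-core Gold and reactor-core Grey cross → cell block B.
10. reactor-core Grey crosses ← cell block A.
11. reactor-core Blue, reactor-core Grey, and reactor-core Red cross → cell block B.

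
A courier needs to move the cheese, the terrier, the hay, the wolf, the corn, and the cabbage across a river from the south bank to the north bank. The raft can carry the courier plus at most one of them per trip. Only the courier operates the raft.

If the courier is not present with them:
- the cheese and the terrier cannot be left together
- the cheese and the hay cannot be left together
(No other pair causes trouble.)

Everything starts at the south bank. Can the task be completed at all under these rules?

1. Courier goes to the north bank with the cheese.
2. Courier goes back to the south bank alone.
3. Courier goes to the north bank with the terrier.
4. Courier goes back to the south bank with the cheese.
5. Courier goes to the north bank with the hay.
6. Courier goes back to the south bank alone.
7. Courier goes to the north bank with the wolf.
8. Courier goes back to the south bank alone.
9. Courier goes to the north bank with the corn.
10. Courier goes back to the south bank alone.
11. Courier goes to the north bank with the cabbage.
12. Courier goes back to the south bank alone.
13. Courier goes to the north bank with the cheese.

Yes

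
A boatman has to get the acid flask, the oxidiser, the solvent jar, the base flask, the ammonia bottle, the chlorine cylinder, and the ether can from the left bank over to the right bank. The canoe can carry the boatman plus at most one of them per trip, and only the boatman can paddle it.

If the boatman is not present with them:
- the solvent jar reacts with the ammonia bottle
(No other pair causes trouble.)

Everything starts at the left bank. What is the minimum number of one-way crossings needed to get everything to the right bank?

Counting alone: the boatman can take at most 1 across per trip to the right bank, so moving all 7 needs at least 7 loaded trips out, with a return between consecutive ones — at least 13 crossings.
The plan below uses exactly 13 crossings, so it is optimal:
1. Boatman goes to the right bank with the solvent jar.  [the left bank: the acid flask, the ammonia bottle, the base flask, the chlorine cylinder, the ether can, the oxidiser | the right bank: the solvent jar]
2. Boatman goes back to the left bank alone.  [the left bank: the acid flask, the ammonia bottle, the base flask, the chlorine cylinder, the ether can, the oxidiser | the right bank: the solvent jar]
3. Boatman goes to the right bank with the acid flask.  [the left bank: the ammonia bottle, the base flask, the chlorine cylinder, the ether can, the oxidiser | the right bank: the acid flask, the solvent jar]
4. Boatman goes back to the left bank alone.  [the left bank: the ammonia bottle, the base flask, the chlorine cylinder, the ether can, the oxidiser | the right bank: the acid flask, the solvent jar]
5. Boatman goes to the right bank with the oxidiser.  [the left bank: the ammonia bottle, the base flask, the chlorine cylinder, the ether can | the right bank: the acid flask, the oxidiser, the solvent jar]
6. Boatman goes back to the left bank alone.  [the left bank: the ammonia bottle, the base flask, the chlorine cylinder, the ether can | the right bank: the acid flask, the oxidiser, the solvent jar]
7. Boatman goes to the right bank with the base flask.  [the left bank: the ammonia bottle, the chlorine cylinder, the ether can | the right bank: the acid flask, the base flask, the oxidiser, the solvent jar]
8. Boatman goes back to the left bank alone.  [the left bank: the ammonia bottle, the chlorine cylinder, the ether can | the right bank: the acid flask, the base flask, the oxidiser, the solvent jar]
9. Boatman goes to the right bank with the chlorine cylinder.  [the left bank: the ammonia bottle, the ether can | the right bank: the acid flask, the base flask, the chlorine cylinder, the oxidiser, the solvent jar]
10. Boatman goes back to the left bank alone.  [the left bank: the ammonia bottle, the ether can | the right bank: the acid flask, the base flask, the chlorine cylinder, the oxidiser, the solvent jar]
11. Boatman goes to the right bank with the ether can.  [the left bank: the ammonia bottle | the right bank: the acid flask, the base flask, the chlorine cylinder, the ether can, the oxidiser, the solvent jar]
12. Boatman goes back to the left bank alone.  [the left bank: the ammonia bottle | the right bank: the acid flask, the base flask, the chlorine cylinder, the ether can, the oxidiser, the solvent jar]
13. Boatman goes to the right bank with the ammonia bottle.  [the left bank: — | the right bank: the acid flask, the ammonia bottle, the base flask, the chlorine cylinder, the ether can, the oxidiser, the solvent jar]

13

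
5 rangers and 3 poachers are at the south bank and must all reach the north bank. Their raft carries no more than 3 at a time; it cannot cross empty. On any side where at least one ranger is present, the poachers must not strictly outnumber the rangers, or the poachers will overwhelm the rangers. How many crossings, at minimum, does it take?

7

Counting alone: each trip to the north bank takes at most 3 across and each return brings at least 1 back, so after t trips out (and t−1 returns) at most 3t − (t−1) of the 8 are across; that first reaches 8 at t = 4, so at least 7 crossings are needed.
The plan below uses exactly 7 crossings, so it is optimal:
1. 2 poachers → the north bank.  (the south bank: 5R 1P; the north bank: 0R 2P)
2. 1 poacher ← the south bank.  (the south bank: 5R 2P; the north bank: 0R 1P)
3. 2 rangers and 1 poacher → the north bank.  (the south bank: 3R 1P; the north bank: 2R 2P)
4. 1 poacher ← the south bank.  (the south bank: 3R 2P; the north bank: 2R 1P)
5. 1 ranger and 2 poachers → the north bank.  (the south bank: 2R 0P; the north bank: 3R 3P)
6. 1 poacher ← the south bank.  (the south bank: 2R 1P; the north bank: 3R 2P)
7. 2 rangers and 1 poacher → the north bank.  (the south bank: 0R 0P; the north bank: 5R 3P)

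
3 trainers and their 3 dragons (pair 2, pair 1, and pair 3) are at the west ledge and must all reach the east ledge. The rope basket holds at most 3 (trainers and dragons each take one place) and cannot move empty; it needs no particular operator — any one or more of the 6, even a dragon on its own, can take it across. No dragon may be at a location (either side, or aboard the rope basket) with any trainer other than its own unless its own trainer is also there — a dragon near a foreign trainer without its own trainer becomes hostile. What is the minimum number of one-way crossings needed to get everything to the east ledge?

Counting alone: each trip to the east ledge takes at most 3 across and each return brings at least 1 back, so after t trips out (and t−1 returns) at most 3t − (t−1) of the 6 are across; that first reaches 6 at t = 3, so at least 5 crossings are needed.
The plan below uses exactly 5 crossings, so it is optimal:
1. dragon 2 and trainer 2 cross → the east ledge.
2. trainer 2 crosses ← the west ledge.
3. trainer 1, trainer 2, and trainer 3 cross → the east ledge.
4. dragon 2 crosses ← the west ledge.
5. dragon 1, dragon 2, and dragon 3 cross → the east ledge.

5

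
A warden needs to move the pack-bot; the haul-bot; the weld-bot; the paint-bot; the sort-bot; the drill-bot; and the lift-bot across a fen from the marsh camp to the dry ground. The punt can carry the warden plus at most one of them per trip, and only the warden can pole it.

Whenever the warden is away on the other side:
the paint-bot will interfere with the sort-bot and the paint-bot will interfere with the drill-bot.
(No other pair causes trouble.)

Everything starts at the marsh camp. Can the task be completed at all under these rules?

Yes

1. Warden goes to the dry ground with the paint-bot.
2. Warden goes back to the marsh camp alone.
3. Warden goes to the dry ground with the pack-bot.
4. Warden goes back to the marsh camp alone.
5. Warden goes to the dry ground with the haul-bot.
6. Warden goes back to the marsh camp alone.
7. Warden goes to the dry ground with the weld-bot.
8. Warden goes back to the marsh camp alone.
9. Warden goes to the dry ground with the sort-bot.
10. Warden goes back to the marsh camp with the paint-bot.
11. Warden goes to the dry ground with the drill-bot.
12. Warden goes back to the marsh camp alone.
13. Warden goes to the dry ground with the lift-bot.
14. Warden goes back to the marsh camp alone.
15. Warden goes to the dry ground with the paint-bot.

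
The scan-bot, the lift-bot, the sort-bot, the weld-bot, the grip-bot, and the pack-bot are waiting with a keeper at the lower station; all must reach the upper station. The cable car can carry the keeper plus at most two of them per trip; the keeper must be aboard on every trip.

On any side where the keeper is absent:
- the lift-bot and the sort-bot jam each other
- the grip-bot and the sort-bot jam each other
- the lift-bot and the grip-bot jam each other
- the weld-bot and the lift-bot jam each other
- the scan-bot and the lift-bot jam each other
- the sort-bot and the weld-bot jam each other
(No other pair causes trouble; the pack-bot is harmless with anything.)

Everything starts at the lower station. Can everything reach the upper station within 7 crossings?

No

Counting alone: the keeper can take at most 2 across per trip to the upper station, so moving all 6 needs at least 3 loaded trips out, with a return between consecutive ones — at least 5 crossings.
The safety rule pushes this higher. Following every safe sequence of crossings, the most of the 6 that can be at the upper station as the cable car arrives there on crossings 5, 7 is 4, 5 respectively — never all 6.
So the move cannot be finished within 7 crossings. (The shortest complete plan takes 9:)
1. Keeper goes to the upper station with the lift-bot and the sort-bot.  [the lower station: the grip-bot, the pack-bot, the scan-bot, the weld-bot | the upper station: the lift-bot, the sort-bot]
2. Keeper goes back to the lower station with the lift-bot.  [the lower station: the grip-bot, the lift-bot, the pack-bot, the scan-bot, the weld-bot | the upper station: the sort-bot]
3. Keeper goes to the upper station with the lift-bot and the scan-bot.  [the lower station: the grip-bot, the pack-bot, the weld-bot | the upper station: the lift-bot, the scan-bot, the sort-bot]
4. Keeper goes back to the lower station with the lift-bot.  [the lower station: the grip-bot, the lift-bot, the pack-bot, the weld-bot | the upper station: the scan-bot, the sort-bot]
5. Keeper goes to the upper station with the lift-bot and the pack-bot.  [the lower station: the grip-bot, the weld-bot | the upper station: the lift-bot, the pack-bot, the scan-bot, the sort-bot]
6. Keeper goes back to the lower station with the lift-bot.  [the lower station: the grip-bot, the lift-bot, the weld-bot | the upper station: the pack-bot, the scan-bot, the sort-bot]
7. Keeper goes to the upper station with the grip-bot and the weld-bot.  [the lower station: the lift-bot | the upper station: the grip-bot, the pack-bot, the scan-bot, the sort-bot, the weld-bot]
8. Keeper goes back to the lower station with the sort-bot.  [the lower station: the lift-bot, the sort-bot | the upper station: the grip-bot, the pack-bot, the scan-bot, the weld-bot]
9. Keeper goes to the upper station with the lift-bot and the sort-bot.  [the lower station: — | the upper station: the grip-bot, the lift-bot, the pack-bot, the scan-bot, the sort-bot, the weld-bot]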